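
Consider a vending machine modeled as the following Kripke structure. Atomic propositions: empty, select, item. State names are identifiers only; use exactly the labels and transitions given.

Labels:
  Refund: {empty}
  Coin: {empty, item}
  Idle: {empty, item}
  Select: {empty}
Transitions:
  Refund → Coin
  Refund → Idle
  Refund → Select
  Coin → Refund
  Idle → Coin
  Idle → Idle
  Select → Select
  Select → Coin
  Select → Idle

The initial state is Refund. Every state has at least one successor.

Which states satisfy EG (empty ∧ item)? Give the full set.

States satisfying empty ∧ item: {Coin, Idle}.
States satisfying EG (empty ∧ item): {Idle}.

{Idle}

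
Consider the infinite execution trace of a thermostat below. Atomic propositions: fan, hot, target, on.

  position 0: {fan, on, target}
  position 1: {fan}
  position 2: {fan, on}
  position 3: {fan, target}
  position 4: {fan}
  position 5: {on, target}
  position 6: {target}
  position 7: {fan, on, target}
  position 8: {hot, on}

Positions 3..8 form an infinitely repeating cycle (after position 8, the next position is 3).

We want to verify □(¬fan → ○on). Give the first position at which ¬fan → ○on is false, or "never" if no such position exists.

5

Check ¬fan → ○on at each position in order: 0 ✓, 1 ✓, 2 ✓, 3 ✓, 4 ✓.
At position 5 the labels are {on, target} and the next position 6 has {target}, so ¬fan → ○on is false there. This is the first violation.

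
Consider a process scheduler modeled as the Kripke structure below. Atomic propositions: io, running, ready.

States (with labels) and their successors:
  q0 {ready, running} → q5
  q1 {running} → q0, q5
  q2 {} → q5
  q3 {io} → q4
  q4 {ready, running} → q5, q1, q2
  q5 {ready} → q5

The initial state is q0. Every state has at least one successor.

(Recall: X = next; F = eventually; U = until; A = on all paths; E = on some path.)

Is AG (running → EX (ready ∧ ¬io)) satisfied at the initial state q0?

States satisfying running → EX (ready ∧ ¬io): {q0, q1, q2, q3, q4, q5}.
States satisfying AG (running → EX (ready ∧ ¬io)): {q0, q1, q2, q3, q4, q5}.
Every state reachable from q0 satisfies running → EX (ready ∧ ¬io).
q0 ∈ Sat(AG (running → EX (ready ∧ ¬io))).

Yes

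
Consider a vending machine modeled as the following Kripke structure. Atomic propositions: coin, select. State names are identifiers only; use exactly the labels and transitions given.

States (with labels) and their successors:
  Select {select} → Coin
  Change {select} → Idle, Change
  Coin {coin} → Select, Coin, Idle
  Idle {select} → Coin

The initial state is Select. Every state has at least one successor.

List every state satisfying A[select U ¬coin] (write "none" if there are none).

{Select, Change, Idle}

States satisfying select: {Select, Change, Idle}.
States satisfying ¬coin: {Select, Change, Idle}.
States satisfying A[select U ¬coin]: {Select, Change, Idle}.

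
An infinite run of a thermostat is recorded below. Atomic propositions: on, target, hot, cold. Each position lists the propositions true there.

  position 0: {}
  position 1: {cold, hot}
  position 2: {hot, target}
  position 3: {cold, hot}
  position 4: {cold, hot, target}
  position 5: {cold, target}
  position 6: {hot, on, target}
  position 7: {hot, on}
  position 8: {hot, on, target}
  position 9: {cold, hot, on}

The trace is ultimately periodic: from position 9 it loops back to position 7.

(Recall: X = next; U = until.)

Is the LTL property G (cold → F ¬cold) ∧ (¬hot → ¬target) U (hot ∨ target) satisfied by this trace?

cold → F ¬cold holds at every position 0..9, and those are all positions ever visited, so G (cold → F ¬cold) holds.
Positions where cold holds: 1, 3, 4, 5, 9.
Check F ¬cold at each: 1→ok, 3→ok, 4→ok, 5→ok, 9→ok.
Walking from position 0: hot ∨ target first holds at position 1, and ¬hot → ¬target holds at every earlier position along the way, so (¬hot → ¬target) U (hot ∨ target) holds.
At position 0: G (cold → F ¬cold) is true; (¬hot → ¬target) U (hot ∨ target) is true; so G (cold → F ¬cold) ∧ (¬hot → ¬target) U (hot ∨ target) is true.

Satisfied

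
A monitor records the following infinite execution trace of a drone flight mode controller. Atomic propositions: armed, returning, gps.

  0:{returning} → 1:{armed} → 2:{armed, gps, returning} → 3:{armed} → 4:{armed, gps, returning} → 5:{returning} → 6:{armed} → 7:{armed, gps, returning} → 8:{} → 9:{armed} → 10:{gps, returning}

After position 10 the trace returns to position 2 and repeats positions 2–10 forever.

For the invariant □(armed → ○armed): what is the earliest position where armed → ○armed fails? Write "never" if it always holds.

4

Check armed → ○armed at each position in order: 0 ✓, 1 ✓, 2 ✓, 3 ✓.
At position 4 the labels are {armed, gps, returning} and the next position 5 has {returning}, so armed → ○armed is false there. This is the first violation.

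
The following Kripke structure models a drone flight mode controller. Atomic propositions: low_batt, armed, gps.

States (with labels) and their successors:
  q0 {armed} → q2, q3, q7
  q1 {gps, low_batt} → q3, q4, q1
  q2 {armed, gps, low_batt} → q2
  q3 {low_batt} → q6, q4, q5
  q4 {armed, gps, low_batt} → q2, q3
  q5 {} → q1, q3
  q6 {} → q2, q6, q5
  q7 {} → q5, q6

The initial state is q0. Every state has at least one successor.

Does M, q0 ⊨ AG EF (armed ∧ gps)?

States satisfying EF (armed ∧ gps): {q0, q1, q2, q3, q4, q5, q6, q7}.
States satisfying AG EF (armed ∧ gps): {q0, q1, q2, q3, q4, q5, q6, q7}.
Every state reachable from q0 satisfies EF (armed ∧ gps).
q0 ∈ Sat(AG EF (armed ∧ gps)).

Satisfied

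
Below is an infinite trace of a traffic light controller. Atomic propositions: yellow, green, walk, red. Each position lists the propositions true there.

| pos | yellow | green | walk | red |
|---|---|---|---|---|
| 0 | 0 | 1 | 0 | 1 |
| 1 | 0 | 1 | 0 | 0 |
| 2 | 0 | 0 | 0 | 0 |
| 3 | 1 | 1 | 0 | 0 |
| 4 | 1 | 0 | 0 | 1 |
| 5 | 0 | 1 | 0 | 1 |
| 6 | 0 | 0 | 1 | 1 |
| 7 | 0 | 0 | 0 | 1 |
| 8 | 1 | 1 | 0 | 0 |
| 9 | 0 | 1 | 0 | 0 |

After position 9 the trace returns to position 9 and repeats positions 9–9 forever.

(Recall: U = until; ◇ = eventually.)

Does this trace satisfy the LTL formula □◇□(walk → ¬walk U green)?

Satisfied

◇□(walk → ¬walk U green) holds at every position 0..9, and those are all positions ever visited, so □◇□(walk → ¬walk U green) holds.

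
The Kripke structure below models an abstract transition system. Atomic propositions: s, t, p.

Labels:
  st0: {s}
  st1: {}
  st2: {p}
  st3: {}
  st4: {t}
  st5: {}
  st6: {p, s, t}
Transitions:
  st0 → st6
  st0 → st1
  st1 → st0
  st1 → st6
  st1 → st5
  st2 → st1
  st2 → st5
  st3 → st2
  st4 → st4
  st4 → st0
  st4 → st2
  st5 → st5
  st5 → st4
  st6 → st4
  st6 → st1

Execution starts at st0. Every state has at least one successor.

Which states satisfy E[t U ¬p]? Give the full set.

{st0, st1, st3, st4, st5, st6}

States satisfying t: {st4, st6}.
States satisfying ¬p: {st0, st1, st3, st4, st5}.
States satisfying E[t U ¬p]: {st0, st1, st3, st4, st5, st6}.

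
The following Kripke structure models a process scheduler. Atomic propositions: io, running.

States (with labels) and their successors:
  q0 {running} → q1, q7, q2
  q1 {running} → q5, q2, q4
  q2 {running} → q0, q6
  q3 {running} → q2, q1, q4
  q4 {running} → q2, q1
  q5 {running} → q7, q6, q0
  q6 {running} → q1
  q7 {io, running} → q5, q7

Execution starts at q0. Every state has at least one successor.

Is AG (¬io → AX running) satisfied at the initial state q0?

Satisfied

States satisfying ¬io → AX running: {q0, q1, q2, q3, q4, q5, q6, q7}.
States satisfying AG (¬io → AX running): {q0, q1, q2, q3, q4, q5, q6, q7}.
Every state reachable from q0 satisfies ¬io → AX running.
q0 ∈ Sat(AG (¬io → AX running)).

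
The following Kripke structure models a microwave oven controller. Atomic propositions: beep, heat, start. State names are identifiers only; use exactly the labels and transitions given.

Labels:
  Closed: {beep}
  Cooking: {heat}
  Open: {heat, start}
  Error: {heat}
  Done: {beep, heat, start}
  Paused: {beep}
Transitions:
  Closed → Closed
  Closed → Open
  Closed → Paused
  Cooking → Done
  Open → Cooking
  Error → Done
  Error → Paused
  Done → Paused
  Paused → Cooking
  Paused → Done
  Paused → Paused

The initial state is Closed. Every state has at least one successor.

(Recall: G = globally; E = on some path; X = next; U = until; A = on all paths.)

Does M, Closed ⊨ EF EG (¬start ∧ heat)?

States satisfying EG (¬start ∧ heat): ∅.
States satisfying EF EG (¬start ∧ heat): ∅.
No suitable path/successor from Closed witnesses the formula.
Closed ∉ Sat(EF EG (¬start ∧ heat)).

Violated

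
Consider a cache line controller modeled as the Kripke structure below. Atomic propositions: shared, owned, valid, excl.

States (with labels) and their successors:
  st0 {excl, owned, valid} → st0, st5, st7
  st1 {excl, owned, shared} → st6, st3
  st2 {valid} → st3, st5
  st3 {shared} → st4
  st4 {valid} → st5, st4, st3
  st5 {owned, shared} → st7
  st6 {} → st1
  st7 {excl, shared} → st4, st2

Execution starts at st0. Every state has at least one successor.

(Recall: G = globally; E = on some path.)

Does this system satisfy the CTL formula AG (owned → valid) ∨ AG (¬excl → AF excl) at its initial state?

States satisfying owned → valid: {st0, st2, st3, st4, st6, st7}.
States satisfying AG (owned → valid): ∅.
States satisfying ¬excl → AF excl: {st0, st1, st5, st6, st7}.
States satisfying AG (¬excl → AF excl): ∅.
States satisfying AG (owned → valid) ∨ AG (¬excl → AF excl): ∅.
st0 ∉ Sat(AG (owned → valid) ∨ AG (¬excl → AF excl)).

Does not hold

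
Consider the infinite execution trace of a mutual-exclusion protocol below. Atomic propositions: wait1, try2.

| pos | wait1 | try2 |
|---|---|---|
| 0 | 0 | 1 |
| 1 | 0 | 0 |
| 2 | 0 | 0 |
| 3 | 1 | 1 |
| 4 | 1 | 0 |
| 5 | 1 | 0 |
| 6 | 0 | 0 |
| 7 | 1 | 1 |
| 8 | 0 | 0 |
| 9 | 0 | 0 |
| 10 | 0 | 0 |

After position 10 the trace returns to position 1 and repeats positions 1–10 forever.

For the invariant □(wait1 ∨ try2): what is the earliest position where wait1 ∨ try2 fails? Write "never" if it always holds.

1

Check wait1 ∨ try2 at each position in order: 0 ✓.
At position 1 the labels are {}, so wait1 ∨ try2 is false there. This is the first violation.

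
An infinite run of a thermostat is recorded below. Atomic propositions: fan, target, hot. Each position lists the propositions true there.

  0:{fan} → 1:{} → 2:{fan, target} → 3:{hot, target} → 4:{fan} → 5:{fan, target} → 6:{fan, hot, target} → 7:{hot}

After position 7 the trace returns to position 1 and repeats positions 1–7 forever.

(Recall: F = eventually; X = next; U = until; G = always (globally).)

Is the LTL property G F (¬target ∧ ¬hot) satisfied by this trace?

Satisfied

F (¬target ∧ ¬hot) holds at every position 0..7, and those are all positions ever visited, so G F (¬target ∧ ¬hot) holds.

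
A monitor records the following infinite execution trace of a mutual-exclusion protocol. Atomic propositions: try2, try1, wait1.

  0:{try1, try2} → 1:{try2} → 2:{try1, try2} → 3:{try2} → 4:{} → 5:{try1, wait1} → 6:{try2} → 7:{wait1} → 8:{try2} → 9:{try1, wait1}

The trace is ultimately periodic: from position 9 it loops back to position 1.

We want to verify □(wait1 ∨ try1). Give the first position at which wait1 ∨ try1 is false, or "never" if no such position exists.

1

Check wait1 ∨ try1 at each position in order: 0 ✓.
At position 1 the labels are {try2}, so wait1 ∨ try1 is false there. This is the first violation.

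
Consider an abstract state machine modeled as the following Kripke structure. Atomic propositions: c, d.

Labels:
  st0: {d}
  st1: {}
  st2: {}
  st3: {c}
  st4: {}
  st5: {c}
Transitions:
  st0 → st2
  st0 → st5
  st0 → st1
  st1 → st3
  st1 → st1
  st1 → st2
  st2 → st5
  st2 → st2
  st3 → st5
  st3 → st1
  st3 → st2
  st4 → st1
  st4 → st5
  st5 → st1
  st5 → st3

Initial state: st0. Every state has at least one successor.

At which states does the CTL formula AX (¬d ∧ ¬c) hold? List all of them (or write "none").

none

States satisfying ¬d ∧ ¬c: {st1, st2, st4}.
States satisfying AX (¬d ∧ ¬c): ∅.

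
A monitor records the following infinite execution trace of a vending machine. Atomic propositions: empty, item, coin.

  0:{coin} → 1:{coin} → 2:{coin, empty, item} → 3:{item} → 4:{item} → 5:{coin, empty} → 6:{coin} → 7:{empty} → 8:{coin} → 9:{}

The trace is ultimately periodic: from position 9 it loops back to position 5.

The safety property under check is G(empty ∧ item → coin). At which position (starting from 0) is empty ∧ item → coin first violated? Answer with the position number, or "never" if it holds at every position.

empty ∧ item → coin holds at every position 0..9, and those are all the positions the trace ever visits, so the invariant G(empty ∧ item → coin) is never violated.

never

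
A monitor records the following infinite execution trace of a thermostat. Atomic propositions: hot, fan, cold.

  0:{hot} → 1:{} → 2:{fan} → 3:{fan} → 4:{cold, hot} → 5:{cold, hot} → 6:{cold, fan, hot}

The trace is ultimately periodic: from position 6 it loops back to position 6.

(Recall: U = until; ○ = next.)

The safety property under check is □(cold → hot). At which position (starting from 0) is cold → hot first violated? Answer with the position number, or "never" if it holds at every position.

never

cold → hot holds at every position 0..6, and those are all the positions the trace ever visits, so the invariant □(cold → hot) is never violated.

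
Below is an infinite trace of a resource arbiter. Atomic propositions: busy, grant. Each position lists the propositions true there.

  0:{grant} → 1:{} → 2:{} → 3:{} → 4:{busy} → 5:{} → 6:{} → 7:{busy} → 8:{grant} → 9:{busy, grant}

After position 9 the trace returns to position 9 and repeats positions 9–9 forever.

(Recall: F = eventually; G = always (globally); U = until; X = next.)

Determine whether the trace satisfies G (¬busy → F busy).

Yes

¬busy → F busy holds at every position 0..9, and those are all positions ever visited, so G (¬busy → F busy) holds.
Positions where ¬busy holds: 0, 1, 2, 3, 5, 6, 8.
Check F busy at each: 0→ok, 1→ok, 2→ok, 3→ok, 5→ok, 6→ok, 8→ok.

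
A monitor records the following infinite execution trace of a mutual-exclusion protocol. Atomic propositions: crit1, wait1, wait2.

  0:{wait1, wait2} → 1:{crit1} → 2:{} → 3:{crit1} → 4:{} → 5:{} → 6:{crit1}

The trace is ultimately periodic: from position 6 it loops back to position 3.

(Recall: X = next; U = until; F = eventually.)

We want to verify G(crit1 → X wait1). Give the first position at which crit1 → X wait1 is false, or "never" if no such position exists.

Check crit1 → X wait1 at each position in order: 0 ✓.
At position 1 the labels are {crit1} and the next position 2 has {}, so crit1 → X wait1 is false there. This is the first violation.

1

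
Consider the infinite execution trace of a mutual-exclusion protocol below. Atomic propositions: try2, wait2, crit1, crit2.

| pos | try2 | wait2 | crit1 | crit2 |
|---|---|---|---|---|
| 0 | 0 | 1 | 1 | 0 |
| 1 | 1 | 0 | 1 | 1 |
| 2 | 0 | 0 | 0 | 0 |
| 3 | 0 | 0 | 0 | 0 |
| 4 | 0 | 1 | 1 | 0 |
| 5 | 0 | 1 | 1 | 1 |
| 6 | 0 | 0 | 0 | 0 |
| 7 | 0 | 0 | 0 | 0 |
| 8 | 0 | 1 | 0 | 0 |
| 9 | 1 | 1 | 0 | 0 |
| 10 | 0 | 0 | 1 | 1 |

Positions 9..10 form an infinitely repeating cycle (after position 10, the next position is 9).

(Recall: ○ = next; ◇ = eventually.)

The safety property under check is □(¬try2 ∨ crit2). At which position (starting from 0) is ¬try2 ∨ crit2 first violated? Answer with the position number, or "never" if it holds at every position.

Check ¬try2 ∨ crit2 at each position in order: 0 ✓, 1 ✓, 2 ✓, 3 ✓, 4 ✓, 5 ✓, 6 ✓, 7 ✓, 8 ✓.
At position 9 the labels are {try2, wait2}, so ¬try2 ∨ crit2 is false there. This is the first violation.

9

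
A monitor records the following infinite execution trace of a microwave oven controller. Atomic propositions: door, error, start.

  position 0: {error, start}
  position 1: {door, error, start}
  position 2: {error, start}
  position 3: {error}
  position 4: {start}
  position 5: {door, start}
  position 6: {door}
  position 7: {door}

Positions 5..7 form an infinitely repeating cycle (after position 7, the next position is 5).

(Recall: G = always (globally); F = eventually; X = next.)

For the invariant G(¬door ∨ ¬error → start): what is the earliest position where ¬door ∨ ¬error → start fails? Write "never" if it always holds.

Check ¬door ∨ ¬error → start at each position in order: 0 ✓, 1 ✓, 2 ✓.
At position 3 the labels are {error}, so ¬door ∨ ¬error → start is false there. This is the first violation.

3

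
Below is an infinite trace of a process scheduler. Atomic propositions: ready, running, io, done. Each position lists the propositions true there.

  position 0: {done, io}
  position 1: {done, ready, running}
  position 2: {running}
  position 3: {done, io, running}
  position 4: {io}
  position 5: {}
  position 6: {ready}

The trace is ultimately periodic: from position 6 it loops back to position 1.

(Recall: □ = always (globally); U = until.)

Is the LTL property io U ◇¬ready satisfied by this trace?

Walking from position 0: ◇¬ready first holds at position 0, and io holds at every earlier position along the way, so io U ◇¬ready holds.

Holds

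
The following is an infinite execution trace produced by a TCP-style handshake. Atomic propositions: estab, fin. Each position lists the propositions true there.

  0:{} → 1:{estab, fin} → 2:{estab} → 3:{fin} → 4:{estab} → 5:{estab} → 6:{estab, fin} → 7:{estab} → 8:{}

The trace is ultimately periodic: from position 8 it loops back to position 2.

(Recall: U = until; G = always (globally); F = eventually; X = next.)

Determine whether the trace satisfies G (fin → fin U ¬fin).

fin → fin U ¬fin holds at every position 0..8, and those are all positions ever visited, so G (fin → fin U ¬fin) holds.
Positions where fin holds: 1, 3, 6.
Check fin U ¬fin at each: 1→ok, 3→ok, 6→ok.

Satisfied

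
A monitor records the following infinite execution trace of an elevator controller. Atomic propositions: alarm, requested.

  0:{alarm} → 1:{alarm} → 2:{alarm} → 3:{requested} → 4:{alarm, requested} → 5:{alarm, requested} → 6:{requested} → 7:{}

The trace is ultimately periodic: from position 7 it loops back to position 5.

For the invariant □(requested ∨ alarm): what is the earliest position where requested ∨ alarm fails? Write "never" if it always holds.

Check requested ∨ alarm at each position in order: 0 ✓, 1 ✓, 2 ✓, 3 ✓, 4 ✓, 5 ✓, 6 ✓.
At position 7 the labels are {}, so requested ∨ alarm is false there. This is the first violation.

7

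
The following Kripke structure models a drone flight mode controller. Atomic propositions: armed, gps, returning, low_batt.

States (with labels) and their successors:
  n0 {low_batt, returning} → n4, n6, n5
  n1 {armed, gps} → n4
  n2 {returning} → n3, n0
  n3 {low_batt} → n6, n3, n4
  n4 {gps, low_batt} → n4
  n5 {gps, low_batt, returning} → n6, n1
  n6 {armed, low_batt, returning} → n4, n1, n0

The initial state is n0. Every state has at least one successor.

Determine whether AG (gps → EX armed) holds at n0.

Violated

States satisfying gps → EX armed: {n0, n2, n3, n5, n6}.
States satisfying AG (gps → EX armed): ∅.
n1 is reachable from n0 and violates gps → EX armed, so AG fails at n0.
n0 ∉ Sat(AG (gps → EX armed)).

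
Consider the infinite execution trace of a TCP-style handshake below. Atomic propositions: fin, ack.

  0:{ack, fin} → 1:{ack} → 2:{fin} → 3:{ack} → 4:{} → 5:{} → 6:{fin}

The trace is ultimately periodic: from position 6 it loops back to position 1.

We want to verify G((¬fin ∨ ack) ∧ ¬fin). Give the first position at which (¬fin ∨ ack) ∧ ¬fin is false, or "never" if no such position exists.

At position 0 the labels are {ack, fin}, so (¬fin ∨ ack) ∧ ¬fin is false there. This is the first violation.

0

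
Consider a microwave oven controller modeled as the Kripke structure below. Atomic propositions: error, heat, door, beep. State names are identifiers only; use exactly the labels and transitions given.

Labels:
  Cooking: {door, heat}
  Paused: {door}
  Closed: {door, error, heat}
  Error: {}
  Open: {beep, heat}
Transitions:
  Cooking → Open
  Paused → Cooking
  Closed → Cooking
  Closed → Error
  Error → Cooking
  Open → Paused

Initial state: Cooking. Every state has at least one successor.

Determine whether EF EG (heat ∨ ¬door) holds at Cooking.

States satisfying EG (heat ∨ ¬door): ∅.
States satisfying EF EG (heat ∨ ¬door): ∅.
No suitable path/successor from Cooking witnesses the formula.
Cooking ∉ Sat(EF EG (heat ∨ ¬door)).

Violated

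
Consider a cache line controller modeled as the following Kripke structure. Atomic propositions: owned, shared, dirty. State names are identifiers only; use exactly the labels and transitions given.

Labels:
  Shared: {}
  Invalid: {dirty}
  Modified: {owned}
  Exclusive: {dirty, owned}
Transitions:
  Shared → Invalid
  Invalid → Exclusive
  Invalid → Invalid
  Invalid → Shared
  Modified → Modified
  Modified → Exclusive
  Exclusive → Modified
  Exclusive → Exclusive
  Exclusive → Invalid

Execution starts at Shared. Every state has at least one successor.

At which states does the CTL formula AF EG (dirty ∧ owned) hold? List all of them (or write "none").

States satisfying EG (dirty ∧ owned): {Exclusive}.
States satisfying AF EG (dirty ∧ owned): {Exclusive}.

{Exclusive}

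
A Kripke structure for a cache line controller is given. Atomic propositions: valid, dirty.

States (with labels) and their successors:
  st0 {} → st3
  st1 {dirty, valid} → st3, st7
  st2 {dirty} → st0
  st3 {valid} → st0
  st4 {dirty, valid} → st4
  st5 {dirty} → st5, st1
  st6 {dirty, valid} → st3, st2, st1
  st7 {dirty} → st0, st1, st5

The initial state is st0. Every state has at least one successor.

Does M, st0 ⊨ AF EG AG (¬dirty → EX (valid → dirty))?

Violated

States satisfying EG AG (¬dirty → EX (valid → dirty)): {st4}.
States satisfying AF EG AG (¬dirty → EX (valid → dirty)): {st4}.
There is a path from st0 along which EG AG (¬dirty → EX (valid → dirty)) never holds.
st0 ∉ Sat(AF EG AG (¬dirty → EX (valid → dirty))).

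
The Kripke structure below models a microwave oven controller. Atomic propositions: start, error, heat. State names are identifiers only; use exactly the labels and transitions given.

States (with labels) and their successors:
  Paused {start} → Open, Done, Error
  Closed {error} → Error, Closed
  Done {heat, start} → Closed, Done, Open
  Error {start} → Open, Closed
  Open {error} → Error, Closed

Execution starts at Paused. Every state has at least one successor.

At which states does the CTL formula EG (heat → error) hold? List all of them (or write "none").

States satisfying heat → error: {Paused, Closed, Error, Open}.
States satisfying EG (heat → error): {Paused, Closed, Error, Open}.

{Paused, Closed, Error, Open}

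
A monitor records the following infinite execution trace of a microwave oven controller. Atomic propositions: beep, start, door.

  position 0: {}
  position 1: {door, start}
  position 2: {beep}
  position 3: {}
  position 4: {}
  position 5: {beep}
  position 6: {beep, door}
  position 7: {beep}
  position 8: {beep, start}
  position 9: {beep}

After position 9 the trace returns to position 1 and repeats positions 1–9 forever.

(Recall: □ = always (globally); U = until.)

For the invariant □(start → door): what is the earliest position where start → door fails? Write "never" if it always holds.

8

Check start → door at each position in order: 0 ✓, 1 ✓, 2 ✓, 3 ✓, 4 ✓, 5 ✓, 6 ✓, 7 ✓.
At position 8 the labels are {beep, start}, so start → door is false there. This is the first violation.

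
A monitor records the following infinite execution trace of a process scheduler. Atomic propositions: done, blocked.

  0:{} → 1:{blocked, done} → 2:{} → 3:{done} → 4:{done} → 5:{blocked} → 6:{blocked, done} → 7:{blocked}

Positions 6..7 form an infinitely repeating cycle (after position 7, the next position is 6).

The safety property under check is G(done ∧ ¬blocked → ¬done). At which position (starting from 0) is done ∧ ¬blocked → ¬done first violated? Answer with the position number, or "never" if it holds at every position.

3

Check done ∧ ¬blocked → ¬done at each position in order: 0 ✓, 1 ✓, 2 ✓.
At position 3 the labels are {done}, so done ∧ ¬blocked → ¬done is false there. This is the first violation.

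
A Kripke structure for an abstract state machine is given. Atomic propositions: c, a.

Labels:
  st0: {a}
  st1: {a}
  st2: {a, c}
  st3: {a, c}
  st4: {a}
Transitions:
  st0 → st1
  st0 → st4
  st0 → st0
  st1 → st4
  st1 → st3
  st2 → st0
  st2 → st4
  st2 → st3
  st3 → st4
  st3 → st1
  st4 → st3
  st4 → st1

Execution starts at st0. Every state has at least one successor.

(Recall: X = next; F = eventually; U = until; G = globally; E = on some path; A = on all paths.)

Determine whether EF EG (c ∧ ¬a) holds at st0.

Does not hold

States satisfying EG (c ∧ ¬a): ∅.
States satisfying EF EG (c ∧ ¬a): ∅.
No suitable path/successor from st0 witnesses the formula.
st0 ∉ Sat(EF EG (c ∧ ¬a)).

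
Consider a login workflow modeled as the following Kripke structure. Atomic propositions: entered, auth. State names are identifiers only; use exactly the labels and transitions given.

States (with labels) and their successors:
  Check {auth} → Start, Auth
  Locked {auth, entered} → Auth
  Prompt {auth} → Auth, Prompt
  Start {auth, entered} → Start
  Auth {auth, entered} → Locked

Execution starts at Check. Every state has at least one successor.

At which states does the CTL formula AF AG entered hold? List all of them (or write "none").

States satisfying AG entered: {Locked, Start, Auth}.
States satisfying AF AG entered: {Check, Locked, Start, Auth}.

{Check, Locked, Start, Auth}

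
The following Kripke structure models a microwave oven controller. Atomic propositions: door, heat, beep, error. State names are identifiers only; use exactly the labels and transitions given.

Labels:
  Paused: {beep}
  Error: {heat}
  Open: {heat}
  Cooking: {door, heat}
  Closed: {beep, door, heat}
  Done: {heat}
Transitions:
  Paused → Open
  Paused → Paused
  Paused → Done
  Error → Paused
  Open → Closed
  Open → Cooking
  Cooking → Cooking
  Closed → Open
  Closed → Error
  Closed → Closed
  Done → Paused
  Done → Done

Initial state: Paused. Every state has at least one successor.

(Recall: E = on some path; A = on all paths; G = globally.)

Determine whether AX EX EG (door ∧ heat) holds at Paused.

Violated

States satisfying EX EG (door ∧ heat): {Open, Cooking, Closed}.
States satisfying AX EX EG (door ∧ heat): {Open, Cooking}.
Paused ∉ Sat(AX EX EG (door ∧ heat)).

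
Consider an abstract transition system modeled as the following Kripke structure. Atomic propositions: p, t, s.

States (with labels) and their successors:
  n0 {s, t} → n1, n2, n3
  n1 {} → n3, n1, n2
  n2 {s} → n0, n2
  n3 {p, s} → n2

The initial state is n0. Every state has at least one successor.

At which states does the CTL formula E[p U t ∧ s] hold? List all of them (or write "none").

{n0}

States satisfying p: {n3}.
States satisfying t ∧ s: {n0}.
States satisfying E[p U t ∧ s]: {n0}.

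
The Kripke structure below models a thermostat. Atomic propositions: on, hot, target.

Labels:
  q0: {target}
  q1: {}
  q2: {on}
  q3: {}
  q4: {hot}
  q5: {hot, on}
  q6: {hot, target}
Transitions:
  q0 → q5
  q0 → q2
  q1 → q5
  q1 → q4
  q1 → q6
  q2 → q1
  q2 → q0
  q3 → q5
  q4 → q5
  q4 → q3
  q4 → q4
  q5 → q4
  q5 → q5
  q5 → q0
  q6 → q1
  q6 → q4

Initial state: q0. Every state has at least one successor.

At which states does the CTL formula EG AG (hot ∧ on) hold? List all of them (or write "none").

States satisfying AG (hot ∧ on): ∅.
States satisfying EG AG (hot ∧ on): ∅.

none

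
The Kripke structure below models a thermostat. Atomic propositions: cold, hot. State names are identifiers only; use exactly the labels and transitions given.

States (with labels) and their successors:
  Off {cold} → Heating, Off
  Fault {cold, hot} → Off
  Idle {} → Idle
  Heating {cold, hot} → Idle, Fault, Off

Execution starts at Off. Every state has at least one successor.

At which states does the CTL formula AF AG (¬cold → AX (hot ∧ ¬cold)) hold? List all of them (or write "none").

none

States satisfying AG (¬cold → AX (hot ∧ ¬cold)): ∅.
States satisfying AF AG (¬cold → AX (hot ∧ ¬cold)): ∅.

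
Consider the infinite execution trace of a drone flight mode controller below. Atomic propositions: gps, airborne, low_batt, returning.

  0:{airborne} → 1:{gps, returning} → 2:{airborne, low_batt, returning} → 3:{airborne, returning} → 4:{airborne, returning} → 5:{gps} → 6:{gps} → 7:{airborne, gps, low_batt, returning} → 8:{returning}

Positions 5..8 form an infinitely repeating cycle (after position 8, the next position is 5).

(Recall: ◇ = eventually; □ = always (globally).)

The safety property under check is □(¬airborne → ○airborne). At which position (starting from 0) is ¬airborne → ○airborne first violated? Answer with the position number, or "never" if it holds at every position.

5

Check ¬airborne → ○airborne at each position in order: 0 ✓, 1 ✓, 2 ✓, 3 ✓, 4 ✓.
At position 5 the labels are {gps} and the next position 6 has {gps}, so ¬airborne → ○airborne is false there. This is the first violation.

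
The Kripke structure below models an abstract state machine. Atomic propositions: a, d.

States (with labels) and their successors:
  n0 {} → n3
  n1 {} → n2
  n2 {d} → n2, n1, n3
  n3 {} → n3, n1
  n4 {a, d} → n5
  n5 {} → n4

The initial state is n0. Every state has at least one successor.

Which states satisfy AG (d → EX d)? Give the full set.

{n0, n1, n2, n3}

States satisfying d → EX d: {n0, n1, n2, n3, n5}.
States satisfying AG (d → EX d): {n0, n1, n2, n3}.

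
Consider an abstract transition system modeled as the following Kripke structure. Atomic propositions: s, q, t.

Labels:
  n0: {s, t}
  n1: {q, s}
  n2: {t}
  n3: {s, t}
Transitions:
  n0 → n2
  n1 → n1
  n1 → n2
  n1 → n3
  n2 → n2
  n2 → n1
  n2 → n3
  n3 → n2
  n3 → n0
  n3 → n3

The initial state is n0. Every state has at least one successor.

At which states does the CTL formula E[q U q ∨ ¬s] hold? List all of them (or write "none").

{n1, n2}

States satisfying q: {n1}.
States satisfying q ∨ ¬s: {n1, n2}.
States satisfying E[q U q ∨ ¬s]: {n1, n2}.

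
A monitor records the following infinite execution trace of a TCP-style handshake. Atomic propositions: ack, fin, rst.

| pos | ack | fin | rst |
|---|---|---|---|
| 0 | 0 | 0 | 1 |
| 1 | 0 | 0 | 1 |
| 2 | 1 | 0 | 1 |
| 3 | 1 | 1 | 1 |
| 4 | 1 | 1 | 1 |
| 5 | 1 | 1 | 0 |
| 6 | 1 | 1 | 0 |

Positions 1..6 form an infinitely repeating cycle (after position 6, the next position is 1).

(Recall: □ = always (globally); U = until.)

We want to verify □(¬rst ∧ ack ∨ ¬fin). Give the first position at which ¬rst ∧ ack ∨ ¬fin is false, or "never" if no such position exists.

Check ¬rst ∧ ack ∨ ¬fin at each position in order: 0 ✓, 1 ✓, 2 ✓.
At position 3 the labels are {ack, fin, rst}, so ¬rst ∧ ack ∨ ¬fin is false there. This is the first violation.

3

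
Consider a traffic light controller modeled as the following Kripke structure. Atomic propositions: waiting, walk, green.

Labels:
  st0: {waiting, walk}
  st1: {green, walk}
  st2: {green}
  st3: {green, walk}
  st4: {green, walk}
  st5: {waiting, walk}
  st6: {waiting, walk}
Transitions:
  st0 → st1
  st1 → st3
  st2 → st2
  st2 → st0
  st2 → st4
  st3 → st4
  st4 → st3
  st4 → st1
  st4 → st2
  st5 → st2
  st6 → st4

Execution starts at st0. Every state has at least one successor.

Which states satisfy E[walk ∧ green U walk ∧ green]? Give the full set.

{st1, st3, st4}

States satisfying walk ∧ green: {st1, st3, st4}.
States satisfying E[walk ∧ green U walk ∧ green]: {st1, st3, st4}.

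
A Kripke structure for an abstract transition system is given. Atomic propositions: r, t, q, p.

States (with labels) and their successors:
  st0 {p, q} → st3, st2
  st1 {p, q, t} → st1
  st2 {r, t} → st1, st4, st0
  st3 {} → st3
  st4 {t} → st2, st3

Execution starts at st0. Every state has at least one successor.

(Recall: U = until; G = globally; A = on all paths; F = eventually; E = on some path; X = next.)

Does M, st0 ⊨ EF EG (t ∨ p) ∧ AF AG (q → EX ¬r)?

States satisfying EG (t ∨ p): {st0, st1, st2, st4}.
States satisfying EF EG (t ∨ p): {st0, st1, st2, st4}.
States satisfying AG (q → EX ¬r): {st0, st1, st2, st3, st4}.
States satisfying AF AG (q → EX ¬r): {st0, st1, st2, st3, st4}.
States satisfying EF EG (t ∨ p) ∧ AF AG (q → EX ¬r): {st0, st1, st2, st4}.
st0 ∈ Sat(EF EG (t ∨ p) ∧ AF AG (q → EX ¬r)).

Satisfied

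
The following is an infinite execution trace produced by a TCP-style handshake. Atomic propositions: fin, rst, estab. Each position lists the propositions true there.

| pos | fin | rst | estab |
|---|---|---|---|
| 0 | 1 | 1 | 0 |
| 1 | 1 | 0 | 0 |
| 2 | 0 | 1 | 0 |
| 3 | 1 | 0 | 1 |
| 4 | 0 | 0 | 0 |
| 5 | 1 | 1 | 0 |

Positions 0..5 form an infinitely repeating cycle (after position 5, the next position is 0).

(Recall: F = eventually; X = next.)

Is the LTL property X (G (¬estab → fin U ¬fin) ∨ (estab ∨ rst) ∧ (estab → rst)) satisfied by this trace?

Satisfied

The position after 0 is 1; G (¬estab → fin U ¬fin) ∨ (estab ∨ rst) ∧ (estab → rst) is true there.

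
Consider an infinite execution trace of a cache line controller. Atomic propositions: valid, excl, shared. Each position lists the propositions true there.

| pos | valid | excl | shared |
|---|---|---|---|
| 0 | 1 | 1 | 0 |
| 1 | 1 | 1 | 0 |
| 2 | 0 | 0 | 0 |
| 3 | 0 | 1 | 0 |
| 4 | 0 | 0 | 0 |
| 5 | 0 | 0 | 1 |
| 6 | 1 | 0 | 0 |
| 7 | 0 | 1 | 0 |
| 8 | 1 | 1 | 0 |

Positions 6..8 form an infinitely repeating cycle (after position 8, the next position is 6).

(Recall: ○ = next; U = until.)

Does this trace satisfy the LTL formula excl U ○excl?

Walking from position 0: ○excl first holds at position 0, and excl holds at every earlier position along the way, so excl U ○excl holds.

Yes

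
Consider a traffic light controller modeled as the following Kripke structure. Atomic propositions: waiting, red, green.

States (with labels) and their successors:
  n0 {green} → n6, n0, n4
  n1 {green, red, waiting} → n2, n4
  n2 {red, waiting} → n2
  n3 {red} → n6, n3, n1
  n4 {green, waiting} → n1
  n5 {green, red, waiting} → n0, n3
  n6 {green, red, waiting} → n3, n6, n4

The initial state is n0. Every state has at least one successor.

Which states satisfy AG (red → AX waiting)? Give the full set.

States satisfying red → AX waiting: {n0, n1, n2, n4}.
States satisfying AG (red → AX waiting): {n1, n2, n4}.

{n1, n2, n4}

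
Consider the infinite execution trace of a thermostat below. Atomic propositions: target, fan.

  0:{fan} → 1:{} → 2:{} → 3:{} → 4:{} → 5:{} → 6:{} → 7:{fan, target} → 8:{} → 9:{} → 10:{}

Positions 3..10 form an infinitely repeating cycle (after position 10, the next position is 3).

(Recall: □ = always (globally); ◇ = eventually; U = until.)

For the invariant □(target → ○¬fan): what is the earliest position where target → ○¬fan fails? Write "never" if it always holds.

target → ○¬fan holds at every position 0..10, and those are all the positions the trace ever visits, so the invariant □(target → ○¬fan) is never violated.

never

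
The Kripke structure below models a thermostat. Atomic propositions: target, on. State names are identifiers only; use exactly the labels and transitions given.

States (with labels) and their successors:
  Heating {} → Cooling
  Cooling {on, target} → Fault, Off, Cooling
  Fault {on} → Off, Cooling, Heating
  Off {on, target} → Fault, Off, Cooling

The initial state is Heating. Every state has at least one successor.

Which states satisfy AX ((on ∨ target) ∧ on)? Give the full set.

States satisfying (on ∨ target) ∧ on: {Cooling, Fault, Off}.
States satisfying AX ((on ∨ target) ∧ on): {Heating, Cooling, Off}.

{Heating, Cooling, Off}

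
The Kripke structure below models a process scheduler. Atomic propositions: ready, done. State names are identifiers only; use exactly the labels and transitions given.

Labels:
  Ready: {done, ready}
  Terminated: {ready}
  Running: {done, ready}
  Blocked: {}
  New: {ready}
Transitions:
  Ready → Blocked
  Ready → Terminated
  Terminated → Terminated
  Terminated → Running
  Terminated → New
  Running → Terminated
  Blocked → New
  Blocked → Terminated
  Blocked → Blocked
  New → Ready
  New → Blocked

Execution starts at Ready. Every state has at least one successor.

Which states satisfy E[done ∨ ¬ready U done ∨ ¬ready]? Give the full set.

States satisfying done ∨ ¬ready: {Ready, Running, Blocked}.
States satisfying E[done ∨ ¬ready U done ∨ ¬ready]: {Ready, Running, Blocked}.

{Ready, Running, Blocked}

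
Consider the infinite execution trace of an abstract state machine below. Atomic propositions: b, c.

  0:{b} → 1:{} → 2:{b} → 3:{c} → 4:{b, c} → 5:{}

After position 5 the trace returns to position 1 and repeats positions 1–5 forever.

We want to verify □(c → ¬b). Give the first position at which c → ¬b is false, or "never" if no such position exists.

Check c → ¬b at each position in order: 0 ✓, 1 ✓, 2 ✓, 3 ✓.
At position 4 the labels are {b, c}, so c → ¬b is false there. This is the first violation.

4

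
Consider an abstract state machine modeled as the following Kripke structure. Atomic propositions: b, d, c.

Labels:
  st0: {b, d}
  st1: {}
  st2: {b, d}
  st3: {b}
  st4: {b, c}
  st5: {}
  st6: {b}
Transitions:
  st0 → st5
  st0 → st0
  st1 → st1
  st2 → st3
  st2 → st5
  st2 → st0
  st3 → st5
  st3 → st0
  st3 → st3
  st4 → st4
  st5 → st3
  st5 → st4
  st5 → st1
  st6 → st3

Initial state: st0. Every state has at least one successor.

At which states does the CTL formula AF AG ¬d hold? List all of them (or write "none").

States satisfying AG ¬d: {st1, st4}.
States satisfying AF AG ¬d: {st1, st4}.

{st1, st4}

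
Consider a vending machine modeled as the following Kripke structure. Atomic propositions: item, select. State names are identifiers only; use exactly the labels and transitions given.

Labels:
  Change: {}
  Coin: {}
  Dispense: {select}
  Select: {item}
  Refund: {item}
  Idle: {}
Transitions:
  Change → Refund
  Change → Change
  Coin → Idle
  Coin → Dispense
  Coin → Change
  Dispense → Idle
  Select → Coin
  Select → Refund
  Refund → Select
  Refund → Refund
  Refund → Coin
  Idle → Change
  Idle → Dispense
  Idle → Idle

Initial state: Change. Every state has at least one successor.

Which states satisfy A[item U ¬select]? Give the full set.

{Change, Coin, Select, Refund, Idle}

States satisfying item: {Select, Refund}.
States satisfying ¬select: {Change, Coin, Select, Refund, Idle}.
States satisfying A[item U ¬select]: {Change, Coin, Select, Refund, Idle}.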